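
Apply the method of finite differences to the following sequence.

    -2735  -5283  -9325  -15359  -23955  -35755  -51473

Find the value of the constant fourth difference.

Δ: -2548, -4042, -6034, -8596, -11800, -15718
Δ²: -1494, -1992, -2562, -3204, -3918
Δ³: -498, -570, -642, -714
Δ⁴: -72, -72, -72

-72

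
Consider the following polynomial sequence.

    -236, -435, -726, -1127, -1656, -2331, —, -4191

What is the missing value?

-3170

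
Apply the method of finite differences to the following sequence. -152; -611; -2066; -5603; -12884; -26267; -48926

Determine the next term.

-459, -1455, -3537, -7281, -13383, -22659
-996, -2082, -3744, -6102, -9276
-1086, -1662, -2358, -3174
-576, -696, -816
-120, -120
The fifth differences are constant (-120).
-816 − 120 = -936;  -3174 − 936 = -4110;  -9276 − 4110 = -13386;  -22659 − 13386 = -36045;  -48926 − 36045 = -84971

-84971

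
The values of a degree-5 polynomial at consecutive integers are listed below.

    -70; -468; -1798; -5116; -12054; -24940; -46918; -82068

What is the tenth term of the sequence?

-213604

Δ: -398, -1330, -3318, -6938, -12886, -21978, -35150
Δ²: -932, -1988, -3620, -5948, -9092, -13172
Δ³: -1056, -1632, -2328, -3144, -4080
Δ⁴: -576, -696, -816, -936
Δ⁵: -120, -120, -120
Fifth differences constant at -120.
-936 − 120 = -1056;  -4080 − 1056 = -5136;  -13172 − 5136 = -18308;  -35150 − 18308 = -53458;  -82068 − 53458 = -135526
-1056 − 120 = -1176;  -5136 − 1176 = -6312;  -18308 − 6312 = -24620;  -53458 − 24620 = -78078;  -135526 − 78078 = -213604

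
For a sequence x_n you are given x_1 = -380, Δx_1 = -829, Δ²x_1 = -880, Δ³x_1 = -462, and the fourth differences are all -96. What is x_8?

-44193

Build the table forward from the leading diagonal:
Fourth differences: -96, -96, -96, -96, -96, -96, -96, -96
Third differences: -462, -558, -654, -750, -846, -942, -1038, -1134
Second differences: -880, -1342, -1900, -2554, -3304, -4150, -5092, -6130
First differences: -829, -1709, -3051, -4951, -7505, -10809, -14959, -20051
x: -380, -1209, -2918, -5969, -10920, -18425, -29234, -44193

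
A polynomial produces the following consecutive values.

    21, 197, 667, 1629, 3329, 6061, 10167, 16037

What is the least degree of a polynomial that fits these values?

4

176, 470, 962, 1700, 2732, 4106, 5870
294, 492, 738, 1032, 1374, 1764
198, 246, 294, 342, 390
48, 48, 48, 48
The fourth differences are constant, so the polynomial has degree 4.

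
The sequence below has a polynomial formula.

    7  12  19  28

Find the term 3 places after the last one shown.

67

First differences: 5  7  9
Second differences: 2  2
The second differences are constant (2).
9 + 2 = 11;  28 + 11 = 39
11 + 2 = 13;  39 + 13 = 52
13 + 2 = 15;  52 + 15 = 67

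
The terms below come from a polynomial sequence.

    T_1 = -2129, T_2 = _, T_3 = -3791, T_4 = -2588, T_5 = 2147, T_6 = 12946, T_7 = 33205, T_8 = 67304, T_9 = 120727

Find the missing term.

-3250

Using the last 7 terms:
First differences: 1203  4735  10799  20259  34099  53423
Second differences: 3532  6064  9460  13840  19324
Third differences: 2532  3396  4380  5484
Fourth differences: 864  984  1104
Fifth differences: 120  120
Constant fifth difference = 120.
Extend backward: 864 − 120 = 744;  2532 − 744 = 1788;  3532 − 1788 = 1744;  1203 − 1744 = -541;  -3791 + 541 = -3250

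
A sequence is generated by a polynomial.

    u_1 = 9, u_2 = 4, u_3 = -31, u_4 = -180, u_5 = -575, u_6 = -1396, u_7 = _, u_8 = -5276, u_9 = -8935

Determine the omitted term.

Using the first 6 terms:
D1: -5  -35  -149  -395  -821
D2: -30  -114  -246  -426
D3: -84  -132  -180
D4: -48  -48
Constant fourth difference = -48.
Extend forward: -180 − 48 = -228;  -426 − 228 = -654;  -821 − 654 = -1475;  -1396 − 1475 = -2871

-2871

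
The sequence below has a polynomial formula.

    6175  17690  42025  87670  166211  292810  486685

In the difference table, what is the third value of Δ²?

First differences: 11515, 24335, 45645, 78541, 126599, 193875
Second differences: 12820, 21310, 32896, 48058, 67276
Third differences: 8490, 11586, 15162, 19218
Fourth differences: 3096, 3576, 4056
Fifth differences: 480, 480

32896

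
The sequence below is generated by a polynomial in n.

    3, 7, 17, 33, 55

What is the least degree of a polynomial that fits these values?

2

First differences: 4, 10, 16, 22
Second differences: 6, 6, 6
The second differences are constant, so the polynomial has degree 2.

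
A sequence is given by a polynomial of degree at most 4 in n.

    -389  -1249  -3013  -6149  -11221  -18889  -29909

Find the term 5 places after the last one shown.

-168469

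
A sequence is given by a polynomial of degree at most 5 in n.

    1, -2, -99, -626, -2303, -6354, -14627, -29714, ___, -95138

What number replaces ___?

-55071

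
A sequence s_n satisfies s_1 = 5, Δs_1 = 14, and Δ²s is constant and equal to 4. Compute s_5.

Build the table forward from the leading diagonal:
D2: 4, 4, 4, 4, 4
D1: 14, 18, 22, 26, 30
s: 5, 19, 37, 59, 85

85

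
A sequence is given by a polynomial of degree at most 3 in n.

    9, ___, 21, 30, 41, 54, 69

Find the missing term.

14

Using the last 5 terms:
First differences: 9  11  13  15
Second differences: 2  2  2
Constant second difference = 2.
Extend backward: 9 − 2 = 7;  21 − 7 = 14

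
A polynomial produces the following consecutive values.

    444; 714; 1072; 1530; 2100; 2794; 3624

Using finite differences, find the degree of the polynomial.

270, 358, 458, 570, 694, 830
88, 100, 112, 124, 136
12, 12, 12, 12
The third differences are constant, so the polynomial has degree 3.

3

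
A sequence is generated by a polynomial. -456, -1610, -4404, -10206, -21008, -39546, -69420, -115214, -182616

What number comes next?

-278538

-1154  -2794  -5802  -10802  -18538  -29874  -45794  -67402
-1640  -3008  -5000  -7736  -11336  -15920  -21608
-1368  -1992  -2736  -3600  -4584  -5688
-624  -744  -864  -984  -1104
-120  -120  -120  -120
Constant fifth difference = -120, so extend:
-1104 − 120 = -1224;  -5688 − 1224 = -6912;  -21608 − 6912 = -28520;  -67402 − 28520 = -95922;  -182616 − 95922 = -278538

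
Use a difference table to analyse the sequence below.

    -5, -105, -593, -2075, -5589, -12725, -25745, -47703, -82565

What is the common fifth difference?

First differences: -100, -488, -1482, -3514, -7136, -13020, -21958, -34862
Second differences: -388, -994, -2032, -3622, -5884, -8938, -12904
Third differences: -606, -1038, -1590, -2262, -3054, -3966
Fourth differences: -432, -552, -672, -792, -912
Fifth differences: -120, -120, -120, -120

-120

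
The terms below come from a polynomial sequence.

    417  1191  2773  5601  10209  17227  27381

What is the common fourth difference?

96

D1: 774, 1582, 2828, 4608, 7018, 10154
D2: 808, 1246, 1780, 2410, 3136
D3: 438, 534, 630, 726
D4: 96, 96, 96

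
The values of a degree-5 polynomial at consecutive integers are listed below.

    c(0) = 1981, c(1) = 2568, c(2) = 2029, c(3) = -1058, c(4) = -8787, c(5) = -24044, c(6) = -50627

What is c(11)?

-565322

Δ: 587, -539, -3087, -7729, -15257, -26583
Δ²: -1126, -2548, -4642, -7528, -11326
Δ³: -1422, -2094, -2886, -3798
Δ⁴: -672, -792, -912
Δ⁵: -120, -120
The fifth differences are constant (-120).
-912 − 120 = -1032;  -3798 − 1032 = -4830;  -11326 − 4830 = -16156;  -26583 − 16156 = -42739;  -50627 − 42739 = -93366
-1032 − 120 = -1152;  -4830 − 1152 = -5982;  -16156 − 5982 = -22138;  -42739 − 22138 = -64877;  -93366 − 64877 = -158243
-1152 − 120 = -1272;  -5982 − 1272 = -7254;  -22138 − 7254 = -29392;  -64877 − 29392 = -94269;  -158243 − 94269 = -252512
-1272 − 120 = -1392;  -7254 − 1392 = -8646;  -29392 − 8646 = -38038;  -94269 − 38038 = -132307;  -252512 − 132307 = -384819
-1392 − 120 = -1512;  -8646 − 1512 = -10158;  -38038 − 10158 = -48196;  -132307 − 48196 = -180503;  -384819 − 180503 = -565322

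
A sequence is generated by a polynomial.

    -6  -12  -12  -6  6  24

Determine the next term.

48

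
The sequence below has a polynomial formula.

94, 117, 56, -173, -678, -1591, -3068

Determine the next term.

First differences: 23, -61, -229, -505, -913, -1477
Second differences: -84, -168, -276, -408, -564
Third differences: -84, -108, -132, -156
Fourth differences: -24, -24, -24
The fourth differences are constant (-24).
-156 − 24 = -180;  -564 − 180 = -744;  -1477 − 744 = -2221;  -3068 − 2221 = -5289

-5289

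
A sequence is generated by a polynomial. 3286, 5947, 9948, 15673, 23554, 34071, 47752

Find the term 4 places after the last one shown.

First differences: 2661, 4001, 5725, 7881, 10517, 13681
Second differences: 1340, 1724, 2156, 2636, 3164
Third differences: 384, 432, 480, 528
Fourth differences: 48, 48, 48
The fourth differences are constant (48).
528 + 48 = 576;  3164 + 576 = 3740;  13681 + 3740 = 17421;  47752 + 17421 = 65173
576 + 48 = 624;  3740 + 624 = 4364;  17421 + 4364 = 21785;  65173 + 21785 = 86958
624 + 48 = 672;  4364 + 672 = 5036;  21785 + 5036 = 26821;  86958 + 26821 = 113779
672 + 48 = 720;  5036 + 720 = 5756;  26821 + 5756 = 32577;  113779 + 32577 = 146356

146356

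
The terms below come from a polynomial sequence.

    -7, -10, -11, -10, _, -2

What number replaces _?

Using the first 4 terms:
-3  -1  1
2  2
Constant second difference = 2.
Extend forward: 1 + 2 = 3;  -10 + 3 = -7

-7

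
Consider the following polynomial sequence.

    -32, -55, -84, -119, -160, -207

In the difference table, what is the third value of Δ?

Δ: -23, -29, -35, -41, -47
Δ²: -6, -6, -6, -6

-35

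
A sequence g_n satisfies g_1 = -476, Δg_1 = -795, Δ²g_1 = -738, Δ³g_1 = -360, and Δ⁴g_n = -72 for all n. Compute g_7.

Build the table forward from the leading diagonal:
D4: -72  -72  -72  -72  -72  -72  -72
D3: -360  -432  -504  -576  -648  -720  -792
D2: -738  -1098  -1530  -2034  -2610  -3258  -3978
D1: -795  -1533  -2631  -4161  -6195  -8805  -12063
g: -476  -1271  -2804  -5435  -9596  -15791  -24596

-24596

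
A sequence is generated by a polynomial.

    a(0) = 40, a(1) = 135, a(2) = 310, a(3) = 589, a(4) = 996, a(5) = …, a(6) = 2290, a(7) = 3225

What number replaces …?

Using the first 5 terms:
First differences: 95  175  279  407
Second differences: 80  104  128
Third differences: 24  24
Constant third difference = 24.
Extend forward: 128 + 24 = 152;  407 + 152 = 559;  996 + 559 = 1555

1555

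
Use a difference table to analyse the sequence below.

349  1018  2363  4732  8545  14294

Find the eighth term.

D1: 669, 1345, 2369, 3813, 5749
D2: 676, 1024, 1444, 1936
D3: 348, 420, 492
D4: 72, 72
Constant fourth difference = 72, so extend:
492 + 72 = 564;  1936 + 564 = 2500;  5749 + 2500 = 8249;  14294 + 8249 = 22543
564 + 72 = 636;  2500 + 636 = 3136;  8249 + 3136 = 11385;  22543 + 11385 = 33928

33928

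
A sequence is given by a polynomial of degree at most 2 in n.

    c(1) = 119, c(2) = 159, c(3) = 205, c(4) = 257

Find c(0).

First differences: 40  46  52
Second differences: 6  6
The second differences are constant at 6.
Work back: 40 − 6 = 34;  119 − 34 = 85

85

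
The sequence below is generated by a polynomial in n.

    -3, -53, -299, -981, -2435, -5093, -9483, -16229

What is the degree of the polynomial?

-50, -246, -682, -1454, -2658, -4390, -6746
-196, -436, -772, -1204, -1732, -2356
-240, -336, -432, -528, -624
-96, -96, -96, -96
The fourth differences are constant, so the polynomial has degree 4.

4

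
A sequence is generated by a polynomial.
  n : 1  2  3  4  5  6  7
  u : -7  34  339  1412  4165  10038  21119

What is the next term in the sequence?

Δ: 41 , 305 , 1073 , 2753 , 5873 , 11081
Δ²: 264 , 768 , 1680 , 3120 , 5208
Δ³: 504 , 912 , 1440 , 2088
Δ⁴: 408 , 528 , 648
Δ⁵: 120 , 120
Fifth differences constant at 120.
648 + 120 = 768;  2088 + 768 = 2856;  5208 + 2856 = 8064;  11081 + 8064 = 19145;  21119 + 19145 = 40264

40264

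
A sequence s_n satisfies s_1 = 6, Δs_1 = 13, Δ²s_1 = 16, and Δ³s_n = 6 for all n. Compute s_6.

Build the table forward from the leading diagonal:
D3: 6  6  6  6  6  6
D2: 16  22  28  34  40  46
D1: 13  29  51  79  113  153
s: 6  19  48  99  178  291

291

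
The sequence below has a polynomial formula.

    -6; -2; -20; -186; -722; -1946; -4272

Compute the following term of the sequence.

First differences: 4, -18, -166, -536, -1224, -2326
Second differences: -22, -148, -370, -688, -1102
Third differences: -126, -222, -318, -414
Fourth differences: -96, -96, -96
Constant fourth difference = -96, so extend:
-414 − 96 = -510;  -1102 − 510 = -1612;  -2326 − 1612 = -3938;  -4272 − 3938 = -8210

-8210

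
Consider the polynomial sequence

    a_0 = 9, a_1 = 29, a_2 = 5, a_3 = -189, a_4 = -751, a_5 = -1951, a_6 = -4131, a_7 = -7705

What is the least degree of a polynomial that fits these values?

4

D1: 20, -24, -194, -562, -1200, -2180, -3574
D2: -44, -170, -368, -638, -980, -1394
D3: -126, -198, -270, -342, -414
D4: -72, -72, -72, -72
The fourth differences are constant, so the polynomial has degree 4.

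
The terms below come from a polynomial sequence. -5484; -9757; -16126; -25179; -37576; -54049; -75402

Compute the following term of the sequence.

D1: -4273 , -6369 , -9053 , -12397 , -16473 , -21353
D2: -2096 , -2684 , -3344 , -4076 , -4880
D3: -588 , -660 , -732 , -804
D4: -72 , -72 , -72
Constant fourth difference = -72, so extend:
-804 − 72 = -876;  -4880 − 876 = -5756;  -21353 − 5756 = -27109;  -75402 − 27109 = -102511

-102511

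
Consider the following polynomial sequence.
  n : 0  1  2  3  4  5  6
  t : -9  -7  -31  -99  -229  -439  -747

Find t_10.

-3319

Δ: 2, -24, -68, -130, -210, -308
Δ²: -26, -44, -62, -80, -98
Δ³: -18, -18, -18, -18
Constant third difference = -18, so extend:
-98 − 18 = -116;  -308 − 116 = -424;  -747 − 424 = -1171
-116 − 18 = -134;  -424 − 134 = -558;  -1171 − 558 = -1729
-134 − 18 = -152;  -558 − 152 = -710;  -1729 − 710 = -2439
-152 − 18 = -170;  -710 − 170 = -880;  -2439 − 880 = -3319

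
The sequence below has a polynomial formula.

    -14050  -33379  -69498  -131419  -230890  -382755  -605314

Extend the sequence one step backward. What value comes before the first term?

-4875

-19329  -36119  -61921  -99471  -151865  -222559
-16790  -25802  -37550  -52394  -70694
-9012  -11748  -14844  -18300
-2736  -3096  -3456
-360  -360
The fifth differences are constant at -360.
Work back: -2736 + 360 = -2376;  -9012 + 2376 = -6636;  -16790 + 6636 = -10154;  -19329 + 10154 = -9175;  -14050 + 9175 = -4875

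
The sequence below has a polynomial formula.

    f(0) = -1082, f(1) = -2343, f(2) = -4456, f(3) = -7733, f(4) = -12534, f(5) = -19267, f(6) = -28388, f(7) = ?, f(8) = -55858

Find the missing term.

-40401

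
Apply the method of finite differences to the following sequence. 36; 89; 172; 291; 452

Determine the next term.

661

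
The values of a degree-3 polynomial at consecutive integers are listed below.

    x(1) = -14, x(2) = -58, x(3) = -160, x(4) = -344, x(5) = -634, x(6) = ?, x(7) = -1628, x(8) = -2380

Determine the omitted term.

-1054

Using the first 5 terms:
First differences: -44, -102, -184, -290
Second differences: -58, -82, -106
Third differences: -24, -24
Constant third difference = -24.
Extend forward: -106 − 24 = -130;  -290 − 130 = -420;  -634 − 420 = -1054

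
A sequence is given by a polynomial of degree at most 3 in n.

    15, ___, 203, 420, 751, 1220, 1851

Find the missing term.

Using the last 5 terms:
D1: 217  331  469  631
D2: 114  138  162
D3: 24  24
Constant third difference = 24.
Extend backward: 114 − 24 = 90;  217 − 90 = 127;  203 − 127 = 76

76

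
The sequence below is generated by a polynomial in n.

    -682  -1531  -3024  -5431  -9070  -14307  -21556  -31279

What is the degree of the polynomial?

4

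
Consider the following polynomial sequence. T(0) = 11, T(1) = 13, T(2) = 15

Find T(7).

D1: 2, 2
First differences constant at 2.
15 + 2 = 17
17 + 2 = 19
19 + 2 = 21
21 + 2 = 23
23 + 2 = 25

25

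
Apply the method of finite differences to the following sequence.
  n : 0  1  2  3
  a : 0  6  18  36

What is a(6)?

126

Δ: 6, 12, 18
Δ²: 6, 6
Second differences constant at 6.
18 + 6 = 24;  36 + 24 = 60
24 + 6 = 30;  60 + 30 = 90
30 + 6 = 36;  90 + 36 = 126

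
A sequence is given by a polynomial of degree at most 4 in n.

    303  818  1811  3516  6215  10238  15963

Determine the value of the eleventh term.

65123

Δ: 515  993  1705  2699  4023  5725
Δ²: 478  712  994  1324  1702
Δ³: 234  282  330  378
Δ⁴: 48  48  48
The fourth differences are constant (48).
378 + 48 = 426;  1702 + 426 = 2128;  5725 + 2128 = 7853;  15963 + 7853 = 23816
426 + 48 = 474;  2128 + 474 = 2602;  7853 + 2602 = 10455;  23816 + 10455 = 34271
474 + 48 = 522;  2602 + 522 = 3124;  10455 + 3124 = 13579;  34271 + 13579 = 47850
522 + 48 = 570;  3124 + 570 = 3694;  13579 + 3694 = 17273;  47850 + 17273 = 65123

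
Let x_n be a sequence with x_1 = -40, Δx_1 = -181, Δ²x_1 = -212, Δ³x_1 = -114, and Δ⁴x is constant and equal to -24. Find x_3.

Build the table forward from the leading diagonal:
D4: -24  -24  -24
D3: -114  -138  -162
D2: -212  -326  -464
D1: -181  -393  -719
x: -40  -221  -614

-614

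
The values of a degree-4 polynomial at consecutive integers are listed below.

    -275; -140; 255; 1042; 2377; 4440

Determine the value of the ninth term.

17157

First differences: 135  395  787  1335  2063
Second differences: 260  392  548  728
Third differences: 132  156  180
Fourth differences: 24  24
The fourth differences are constant (24).
180 + 24 = 204;  728 + 204 = 932;  2063 + 932 = 2995;  4440 + 2995 = 7435
204 + 24 = 228;  932 + 228 = 1160;  2995 + 1160 = 4155;  7435 + 4155 = 11590
228 + 24 = 252;  1160 + 252 = 1412;  4155 + 1412 = 5567;  11590 + 5567 = 17157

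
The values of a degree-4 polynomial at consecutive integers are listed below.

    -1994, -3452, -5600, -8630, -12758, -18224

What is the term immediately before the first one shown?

-1058

-1458, -2148, -3030, -4128, -5466
-690, -882, -1098, -1338
-192, -216, -240
-24, -24
The fourth differences are constant at -24.
Work back: -192 + 24 = -168;  -690 + 168 = -522;  -1458 + 522 = -936;  -1994 + 936 = -1058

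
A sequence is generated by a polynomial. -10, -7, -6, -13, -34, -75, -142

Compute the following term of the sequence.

-241

Δ: 3, 1, -7, -21, -41, -67
Δ²: -2, -8, -14, -20, -26
Δ³: -6, -6, -6, -6
The third differences are constant (-6).
-26 − 6 = -32;  -67 − 32 = -99;  -142 − 99 = -241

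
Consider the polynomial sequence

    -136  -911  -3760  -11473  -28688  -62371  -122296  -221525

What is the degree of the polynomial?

5

First differences: -775, -2849, -7713, -17215, -33683, -59925, -99229
Second differences: -2074, -4864, -9502, -16468, -26242, -39304
Third differences: -2790, -4638, -6966, -9774, -13062
Fourth differences: -1848, -2328, -2808, -3288
Fifth differences: -480, -480, -480
The fifth differences are constant, so the polynomial has degree 5.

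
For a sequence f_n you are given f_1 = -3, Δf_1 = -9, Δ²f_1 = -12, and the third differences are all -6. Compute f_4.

Build the table forward from the leading diagonal:
Third differences: -6  -6  -6  -6
Second differences: -12  -18  -24  -30
First differences: -9  -21  -39  -63
f: -3  -12  -33  -72

-72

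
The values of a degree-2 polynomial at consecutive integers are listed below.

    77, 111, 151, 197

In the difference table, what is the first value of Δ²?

6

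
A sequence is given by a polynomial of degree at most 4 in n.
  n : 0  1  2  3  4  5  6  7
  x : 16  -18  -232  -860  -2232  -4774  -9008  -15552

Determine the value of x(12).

-34 , -214 , -628 , -1372 , -2542 , -4234 , -6544
-180 , -414 , -744 , -1170 , -1692 , -2310
-234 , -330 , -426 , -522 , -618
-96 , -96 , -96 , -96
Fourth differences constant at -96.
-618 − 96 = -714;  -2310 − 714 = -3024;  -6544 − 3024 = -9568;  -15552 − 9568 = -25120
-714 − 96 = -810;  -3024 − 810 = -3834;  -9568 − 3834 = -13402;  -25120 − 13402 = -38522
-810 − 96 = -906;  -3834 − 906 = -4740;  -13402 − 4740 = -18142;  -38522 − 18142 = -56664
-906 − 96 = -1002;  -4740 − 1002 = -5742;  -18142 − 5742 = -23884;  -56664 − 23884 = -80548
-1002 − 96 = -1098;  -5742 − 1098 = -6840;  -23884 − 6840 = -30724;  -80548 − 30724 = -111272

-111272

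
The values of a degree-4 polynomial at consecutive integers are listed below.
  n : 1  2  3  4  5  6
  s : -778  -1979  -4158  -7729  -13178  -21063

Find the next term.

-32014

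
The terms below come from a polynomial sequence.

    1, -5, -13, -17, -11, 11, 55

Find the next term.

First differences: -6, -8, -4, 6, 22, 44
Second differences: -2, 4, 10, 16, 22
Third differences: 6, 6, 6, 6
Third differences constant at 6.
22 + 6 = 28;  44 + 28 = 72;  55 + 72 = 127

127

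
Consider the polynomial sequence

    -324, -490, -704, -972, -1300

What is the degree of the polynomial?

3

First differences: -166, -214, -268, -328
Second differences: -48, -54, -60
Third differences: -6, -6
The third differences are constant, so the polynomial has degree 3.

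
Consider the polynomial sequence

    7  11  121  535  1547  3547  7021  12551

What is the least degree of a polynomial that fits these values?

4

D1: 4, 110, 414, 1012, 2000, 3474, 5530
D2: 106, 304, 598, 988, 1474, 2056
D3: 198, 294, 390, 486, 582
D4: 96, 96, 96, 96
The fourth differences are constant, so the polynomial has degree 4.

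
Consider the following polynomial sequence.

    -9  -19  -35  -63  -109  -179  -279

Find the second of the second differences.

-12

D1: -10, -16, -28, -46, -70, -100
D2: -6, -12, -18, -24, -30
D3: -6, -6, -6, -6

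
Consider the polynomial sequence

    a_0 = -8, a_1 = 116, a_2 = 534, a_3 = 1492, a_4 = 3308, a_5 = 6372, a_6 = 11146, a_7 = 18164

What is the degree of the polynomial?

4

First differences: 124, 418, 958, 1816, 3064, 4774, 7018
Second differences: 294, 540, 858, 1248, 1710, 2244
Third differences: 246, 318, 390, 462, 534
Fourth differences: 72, 72, 72, 72
The fourth differences are constant, so the polynomial has degree 4.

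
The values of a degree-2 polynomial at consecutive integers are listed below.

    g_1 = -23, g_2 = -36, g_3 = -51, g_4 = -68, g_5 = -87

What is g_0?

-12

-13, -15, -17, -19
-2, -2, -2
The second differences are constant at -2.
Work back: -13 + 2 = -11;  -23 + 11 = -12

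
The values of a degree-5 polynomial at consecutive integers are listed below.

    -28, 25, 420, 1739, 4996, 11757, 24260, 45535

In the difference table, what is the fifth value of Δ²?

5742

D1: 53, 395, 1319, 3257, 6761, 12503, 21275
D2: 342, 924, 1938, 3504, 5742, 8772
D3: 582, 1014, 1566, 2238, 3030
D4: 432, 552, 672, 792
D5: 120, 120, 120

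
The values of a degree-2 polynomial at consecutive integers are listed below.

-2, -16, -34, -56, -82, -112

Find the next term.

Δ: -14, -18, -22, -26, -30
Δ²: -4, -4, -4, -4
The second differences are constant (-4).
-30 − 4 = -34;  -112 − 34 = -146

-146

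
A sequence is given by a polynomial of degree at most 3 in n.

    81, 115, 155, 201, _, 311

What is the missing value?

Using the first 4 terms:
First differences: 34  40  46
Second differences: 6  6
Constant second difference = 6.
Extend forward: 46 + 6 = 52;  201 + 52 = 253

253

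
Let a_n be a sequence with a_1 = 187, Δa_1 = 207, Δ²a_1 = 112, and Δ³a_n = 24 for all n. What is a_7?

Build the table forward from the leading diagonal:
Third differences: 24  24  24  24  24  24  24
Second differences: 112  136  160  184  208  232  256
First differences: 207  319  455  615  799  1007  1239
a: 187  394  713  1168  1783  2582  3589

3589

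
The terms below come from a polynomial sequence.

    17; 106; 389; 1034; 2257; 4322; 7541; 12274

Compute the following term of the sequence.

18929

89 , 283 , 645 , 1223 , 2065 , 3219 , 4733
194 , 362 , 578 , 842 , 1154 , 1514
168 , 216 , 264 , 312 , 360
48 , 48 , 48 , 48
Fourth differences constant at 48.
360 + 48 = 408;  1514 + 408 = 1922;  4733 + 1922 = 6655;  12274 + 6655 = 18929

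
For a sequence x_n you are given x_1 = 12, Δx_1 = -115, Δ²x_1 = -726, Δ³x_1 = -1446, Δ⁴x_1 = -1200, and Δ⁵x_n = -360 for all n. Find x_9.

-206372

Build the table forward from the leading diagonal:
Δ⁵: -360  -360  -360  -360  -360  -360  -360  -360  -360
Δ⁴: -1200  -1560  -1920  -2280  -2640  -3000  -3360  -3720  -4080
Δ³: -1446  -2646  -4206  -6126  -8406  -11046  -14046  -17406  -21126
Δ²: -726  -2172  -4818  -9024  -15150  -23556  -34602  -48648  -66054
Δ: -115  -841  -3013  -7831  -16855  -32005  -55561  -90163  -138811
x: 12  -103  -944  -3957  -11788  -28643  -60648  -116209  -206372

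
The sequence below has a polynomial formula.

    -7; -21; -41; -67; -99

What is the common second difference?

-6

D1: -14, -20, -26, -32
D2: -6, -6, -6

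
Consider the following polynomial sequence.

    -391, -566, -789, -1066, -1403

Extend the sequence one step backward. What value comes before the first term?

-258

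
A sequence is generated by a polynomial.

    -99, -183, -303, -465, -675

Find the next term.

-939

D1: -84 , -120 , -162 , -210
D2: -36 , -42 , -48
D3: -6 , -6
The third differences are constant (-6).
-48 − 6 = -54;  -210 − 54 = -264;  -675 − 264 = -939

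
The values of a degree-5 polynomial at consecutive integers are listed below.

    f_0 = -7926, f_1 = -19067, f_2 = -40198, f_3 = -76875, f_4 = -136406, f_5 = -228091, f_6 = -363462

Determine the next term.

D1: -11141, -21131, -36677, -59531, -91685, -135371
D2: -9990, -15546, -22854, -32154, -43686
D3: -5556, -7308, -9300, -11532
D4: -1752, -1992, -2232
D5: -240, -240
Constant fifth difference = -240, so extend:
-2232 − 240 = -2472;  -11532 − 2472 = -14004;  -43686 − 14004 = -57690;  -135371 − 57690 = -193061;  -363462 − 193061 = -556523

-556523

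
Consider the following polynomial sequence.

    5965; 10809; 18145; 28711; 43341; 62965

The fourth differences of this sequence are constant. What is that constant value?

Δ: 4844, 7336, 10566, 14630, 19624
Δ²: 2492, 3230, 4064, 4994
Δ³: 738, 834, 930
Δ⁴: 96, 96

96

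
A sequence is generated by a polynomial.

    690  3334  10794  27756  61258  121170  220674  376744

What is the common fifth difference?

First differences: 2644, 7460, 16962, 33502, 59912, 99504, 156070
Second differences: 4816, 9502, 16540, 26410, 39592, 56566
Third differences: 4686, 7038, 9870, 13182, 16974
Fourth differences: 2352, 2832, 3312, 3792
Fifth differences: 480, 480, 480

480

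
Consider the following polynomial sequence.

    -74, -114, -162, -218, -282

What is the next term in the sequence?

-354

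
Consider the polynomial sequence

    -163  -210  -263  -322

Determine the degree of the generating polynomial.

First differences: -47, -53, -59
Second differences: -6, -6
The second differences are constant, so the polynomial has degree 2.

2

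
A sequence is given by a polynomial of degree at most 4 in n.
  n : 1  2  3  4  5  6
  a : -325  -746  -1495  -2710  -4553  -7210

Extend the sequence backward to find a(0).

Δ: -421, -749, -1215, -1843, -2657
Δ²: -328, -466, -628, -814
Δ³: -138, -162, -186
Δ⁴: -24, -24
The fourth differences are constant at -24.
Work back: -138 + 24 = -114;  -328 + 114 = -214;  -421 + 214 = -207;  -325 + 207 = -118

-118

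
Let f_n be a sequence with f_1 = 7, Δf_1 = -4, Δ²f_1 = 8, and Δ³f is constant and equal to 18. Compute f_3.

Build the table forward from the leading diagonal:
D3: 18  18  18
D2: 8  26  44
D1: -4  4  30
f: 7  3  7

7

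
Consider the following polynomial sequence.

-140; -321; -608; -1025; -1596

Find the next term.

Δ: -181, -287, -417, -571
Δ²: -106, -130, -154
Δ³: -24, -24
Third differences constant at -24.
-154 − 24 = -178;  -571 − 178 = -749;  -1596 − 749 = -2345

-2345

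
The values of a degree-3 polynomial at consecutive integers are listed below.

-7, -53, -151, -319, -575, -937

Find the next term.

-1423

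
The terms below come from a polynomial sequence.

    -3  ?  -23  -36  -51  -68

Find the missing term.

-12

Using the last 4 terms:
D1: -13, -15, -17
D2: -2, -2
Constant second difference = -2.
Extend backward: -13 + 2 = -11;  -23 + 11 = -12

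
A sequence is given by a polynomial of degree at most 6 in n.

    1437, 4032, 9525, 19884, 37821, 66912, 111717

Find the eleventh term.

580437

First differences: 2595, 5493, 10359, 17937, 29091, 44805
Second differences: 2898, 4866, 7578, 11154, 15714
Third differences: 1968, 2712, 3576, 4560
Fourth differences: 744, 864, 984
Fifth differences: 120, 120
The fifth differences are constant (120).
984 + 120 = 1104;  4560 + 1104 = 5664;  15714 + 5664 = 21378;  44805 + 21378 = 66183;  111717 + 66183 = 177900
1104 + 120 = 1224;  5664 + 1224 = 6888;  21378 + 6888 = 28266;  66183 + 28266 = 94449;  177900 + 94449 = 272349
1224 + 120 = 1344;  6888 + 1344 = 8232;  28266 + 8232 = 36498;  94449 + 36498 = 130947;  272349 + 130947 = 403296
1344 + 120 = 1464;  8232 + 1464 = 9696;  36498 + 9696 = 46194;  130947 + 46194 = 177141;  403296 + 177141 = 580437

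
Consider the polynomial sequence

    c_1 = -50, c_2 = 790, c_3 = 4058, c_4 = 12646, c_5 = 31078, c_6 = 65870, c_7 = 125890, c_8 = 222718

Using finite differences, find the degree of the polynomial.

5

D1: 840, 3268, 8588, 18432, 34792, 60020, 96828
D2: 2428, 5320, 9844, 16360, 25228, 36808
D3: 2892, 4524, 6516, 8868, 11580
D4: 1632, 1992, 2352, 2712
D5: 360, 360, 360
The fifth differences are constant, so the polynomial has degree 5.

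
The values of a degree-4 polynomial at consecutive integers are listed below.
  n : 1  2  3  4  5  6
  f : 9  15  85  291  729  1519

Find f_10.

11439

6  70  206  438  790
64  136  232  352
72  96  120
24  24
The fourth differences are constant (24).
120 + 24 = 144;  352 + 144 = 496;  790 + 496 = 1286;  1519 + 1286 = 2805
144 + 24 = 168;  496 + 168 = 664;  1286 + 664 = 1950;  2805 + 1950 = 4755
168 + 24 = 192;  664 + 192 = 856;  1950 + 856 = 2806;  4755 + 2806 = 7561
192 + 24 = 216;  856 + 216 = 1072;  2806 + 1072 = 3878;  7561 + 3878 = 11439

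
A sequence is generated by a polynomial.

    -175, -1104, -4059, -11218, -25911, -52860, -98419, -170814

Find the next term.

Δ: -929 , -2955 , -7159 , -14693 , -26949 , -45559 , -72395
Δ²: -2026 , -4204 , -7534 , -12256 , -18610 , -26836
Δ³: -2178 , -3330 , -4722 , -6354 , -8226
Δ⁴: -1152 , -1392 , -1632 , -1872
Δ⁵: -240 , -240 , -240
Constant fifth difference = -240, so extend:
-1872 − 240 = -2112;  -8226 − 2112 = -10338;  -26836 − 10338 = -37174;  -72395 − 37174 = -109569;  -170814 − 109569 = -280383

-280383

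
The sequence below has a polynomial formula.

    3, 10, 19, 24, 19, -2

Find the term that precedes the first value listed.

4

First differences: 7, 9, 5, -5, -21
Second differences: 2, -4, -10, -16
Third differences: -6, -6, -6
The third differences are constant at -6.
Work back: 2 + 6 = 8;  7 − 8 = -1;  3 + 1 = 4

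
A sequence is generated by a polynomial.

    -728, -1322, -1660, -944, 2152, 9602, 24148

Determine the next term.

49420

Δ: -594  -338  716  3096  7450  14546
Δ²: 256  1054  2380  4354  7096
Δ³: 798  1326  1974  2742
Δ⁴: 528  648  768
Δ⁵: 120  120
The fifth differences are constant (120).
768 + 120 = 888;  2742 + 888 = 3630;  7096 + 3630 = 10726;  14546 + 10726 = 25272;  24148 + 25272 = 49420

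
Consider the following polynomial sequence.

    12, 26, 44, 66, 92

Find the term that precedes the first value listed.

First differences: 14  18  22  26
Second differences: 4  4  4
The second differences are constant at 4.
Work back: 14 − 4 = 10;  12 − 10 = 2

2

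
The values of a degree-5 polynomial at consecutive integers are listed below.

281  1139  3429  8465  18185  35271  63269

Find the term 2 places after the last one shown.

171225

858 , 2290 , 5036 , 9720 , 17086 , 27998
1432 , 2746 , 4684 , 7366 , 10912
1314 , 1938 , 2682 , 3546
624 , 744 , 864
120 , 120
The fifth differences are constant (120).
864 + 120 = 984;  3546 + 984 = 4530;  10912 + 4530 = 15442;  27998 + 15442 = 43440;  63269 + 43440 = 106709
984 + 120 = 1104;  4530 + 1104 = 5634;  15442 + 5634 = 21076;  43440 + 21076 = 64516;  106709 + 64516 = 171225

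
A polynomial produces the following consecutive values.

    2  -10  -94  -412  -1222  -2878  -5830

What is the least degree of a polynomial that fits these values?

4

Δ: -12, -84, -318, -810, -1656, -2952
Δ²: -72, -234, -492, -846, -1296
Δ³: -162, -258, -354, -450
Δ⁴: -96, -96, -96
The fourth differences are constant, so the polynomial has degree 4.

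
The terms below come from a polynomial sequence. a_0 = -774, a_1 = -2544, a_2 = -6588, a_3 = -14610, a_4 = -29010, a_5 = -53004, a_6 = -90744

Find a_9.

-344520

-1770 , -4044 , -8022 , -14400 , -23994 , -37740
-2274 , -3978 , -6378 , -9594 , -13746
-1704 , -2400 , -3216 , -4152
-696 , -816 , -936
-120 , -120
Fifth differences constant at -120.
-936 − 120 = -1056;  -4152 − 1056 = -5208;  -13746 − 5208 = -18954;  -37740 − 18954 = -56694;  -90744 − 56694 = -147438
-1056 − 120 = -1176;  -5208 − 1176 = -6384;  -18954 − 6384 = -25338;  -56694 − 25338 = -82032;  -147438 − 82032 = -229470
-1176 − 120 = -1296;  -6384 − 1296 = -7680;  -25338 − 7680 = -33018;  -82032 − 33018 = -115050;  -229470 − 115050 = -344520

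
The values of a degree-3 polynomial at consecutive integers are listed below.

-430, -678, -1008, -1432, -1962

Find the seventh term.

D1: -248 , -330 , -424 , -530
D2: -82 , -94 , -106
D3: -12 , -12
Constant third difference = -12, so extend:
-106 − 12 = -118;  -530 − 118 = -648;  -1962 − 648 = -2610
-118 − 12 = -130;  -648 − 130 = -778;  -2610 − 778 = -3388

-3388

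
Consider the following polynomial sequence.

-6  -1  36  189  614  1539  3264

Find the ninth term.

5  37  153  425  925  1725
32  116  272  500  800
84  156  228  300
72  72  72
Constant fourth difference = 72, so extend:
300 + 72 = 372;  800 + 372 = 1172;  1725 + 1172 = 2897;  3264 + 2897 = 6161
372 + 72 = 444;  1172 + 444 = 1616;  2897 + 1616 = 4513;  6161 + 4513 = 10674

10674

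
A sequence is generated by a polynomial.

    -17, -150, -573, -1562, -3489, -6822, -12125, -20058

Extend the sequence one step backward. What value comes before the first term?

6

-133  -423  -989  -1927  -3333  -5303  -7933
-290  -566  -938  -1406  -1970  -2630
-276  -372  -468  -564  -660
-96  -96  -96  -96
The fourth differences are constant at -96.
Work back: -276 + 96 = -180;  -290 + 180 = -110;  -133 + 110 = -23;  -17 + 23 = 6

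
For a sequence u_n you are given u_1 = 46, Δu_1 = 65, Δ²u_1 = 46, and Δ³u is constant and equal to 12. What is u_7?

Build the table forward from the leading diagonal:
Δ³: 12  12  12  12  12  12  12
Δ²: 46  58  70  82  94  106  118
Δ: 65  111  169  239  321  415  521
u: 46  111  222  391  630  951  1366

1366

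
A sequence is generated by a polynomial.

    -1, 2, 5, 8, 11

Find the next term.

D1: 3  3  3  3
First differences constant at 3.
11 + 3 = 14

14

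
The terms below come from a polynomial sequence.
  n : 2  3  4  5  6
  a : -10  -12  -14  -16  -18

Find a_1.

-8

First differences: -2  -2  -2  -2
The first differences are constant at -2.
Work back: -10 + 2 = -8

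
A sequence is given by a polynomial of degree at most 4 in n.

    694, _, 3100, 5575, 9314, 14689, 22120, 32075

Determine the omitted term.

Using the last 6 terms:
D1: 2475, 3739, 5375, 7431, 9955
D2: 1264, 1636, 2056, 2524
D3: 372, 420, 468
D4: 48, 48
Constant fourth difference = 48.
Extend backward: 372 − 48 = 324;  1264 − 324 = 940;  2475 − 940 = 1535;  3100 − 1535 = 1565

1565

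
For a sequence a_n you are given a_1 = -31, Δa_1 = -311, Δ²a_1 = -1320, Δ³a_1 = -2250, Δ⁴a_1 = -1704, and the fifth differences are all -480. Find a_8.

Build the table forward from the leading diagonal:
Δ⁵: -480, -480, -480, -480, -480, -480, -480, -480
Δ⁴: -1704, -2184, -2664, -3144, -3624, -4104, -4584, -5064
Δ³: -2250, -3954, -6138, -8802, -11946, -15570, -19674, -24258
Δ²: -1320, -3570, -7524, -13662, -22464, -34410, -49980, -69654
Δ: -311, -1631, -5201, -12725, -26387, -48851, -83261, -133241
a: -31, -342, -1973, -7174, -19899, -46286, -95137, -178398

-178398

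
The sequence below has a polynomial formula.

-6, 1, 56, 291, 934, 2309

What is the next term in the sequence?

4836

First differences: 7 , 55 , 235 , 643 , 1375
Second differences: 48 , 180 , 408 , 732
Third differences: 132 , 228 , 324
Fourth differences: 96 , 96
The fourth differences are constant (96).
324 + 96 = 420;  732 + 420 = 1152;  1375 + 1152 = 2527;  2309 + 2527 = 4836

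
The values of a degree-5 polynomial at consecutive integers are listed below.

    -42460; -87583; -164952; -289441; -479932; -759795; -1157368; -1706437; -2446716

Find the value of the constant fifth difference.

-480

Δ: -45123, -77369, -124489, -190491, -279863, -397573, -549069, -740279
Δ²: -32246, -47120, -66002, -89372, -117710, -151496, -191210
Δ³: -14874, -18882, -23370, -28338, -33786, -39714
Δ⁴: -4008, -4488, -4968, -5448, -5928
Δ⁵: -480, -480, -480, -480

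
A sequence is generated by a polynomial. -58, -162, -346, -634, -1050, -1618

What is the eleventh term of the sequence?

-7578

Δ: -104, -184, -288, -416, -568
Δ²: -80, -104, -128, -152
Δ³: -24, -24, -24
Constant third difference = -24, so extend:
-152 − 24 = -176;  -568 − 176 = -744;  -1618 − 744 = -2362
-176 − 24 = -200;  -744 − 200 = -944;  -2362 − 944 = -3306
-200 − 24 = -224;  -944 − 224 = -1168;  -3306 − 1168 = -4474
-224 − 24 = -248;  -1168 − 248 = -1416;  -4474 − 1416 = -5890
-248 − 24 = -272;  -1416 − 272 = -1688;  -5890 − 1688 = -7578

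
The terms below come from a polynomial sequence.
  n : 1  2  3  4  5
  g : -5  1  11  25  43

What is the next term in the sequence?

6, 10, 14, 18
4, 4, 4
Constant second difference = 4, so extend:
18 + 4 = 22;  43 + 22 = 65

65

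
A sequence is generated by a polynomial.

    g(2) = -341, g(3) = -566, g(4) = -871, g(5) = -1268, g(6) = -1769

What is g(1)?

First differences: -225  -305  -397  -501
Second differences: -80  -92  -104
Third differences: -12  -12
The third differences are constant at -12.
Work back: -80 + 12 = -68;  -225 + 68 = -157;  -341 + 157 = -184

-184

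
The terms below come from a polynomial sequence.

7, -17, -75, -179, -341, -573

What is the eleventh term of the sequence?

Δ: -24 , -58 , -104 , -162 , -232
Δ²: -34 , -46 , -58 , -70
Δ³: -12 , -12 , -12
The third differences are constant (-12).
-70 − 12 = -82;  -232 − 82 = -314;  -573 − 314 = -887
-82 − 12 = -94;  -314 − 94 = -408;  -887 − 408 = -1295
-94 − 12 = -106;  -408 − 106 = -514;  -1295 − 514 = -1809
-106 − 12 = -118;  -514 − 118 = -632;  -1809 − 632 = -2441
-118 − 12 = -130;  -632 − 130 = -762;  -2441 − 762 = -3203

-3203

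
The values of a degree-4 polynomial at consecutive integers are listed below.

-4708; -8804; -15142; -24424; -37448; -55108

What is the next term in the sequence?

Δ: -4096, -6338, -9282, -13024, -17660
Δ²: -2242, -2944, -3742, -4636
Δ³: -702, -798, -894
Δ⁴: -96, -96
The fourth differences are constant (-96).
-894 − 96 = -990;  -4636 − 990 = -5626;  -17660 − 5626 = -23286;  -55108 − 23286 = -78394

-78394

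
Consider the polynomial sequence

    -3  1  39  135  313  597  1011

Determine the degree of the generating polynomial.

First differences: 4, 38, 96, 178, 284, 414
Second differences: 34, 58, 82, 106, 130
Third differences: 24, 24, 24, 24
The third differences are constant, so the polynomial has degree 3.

3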